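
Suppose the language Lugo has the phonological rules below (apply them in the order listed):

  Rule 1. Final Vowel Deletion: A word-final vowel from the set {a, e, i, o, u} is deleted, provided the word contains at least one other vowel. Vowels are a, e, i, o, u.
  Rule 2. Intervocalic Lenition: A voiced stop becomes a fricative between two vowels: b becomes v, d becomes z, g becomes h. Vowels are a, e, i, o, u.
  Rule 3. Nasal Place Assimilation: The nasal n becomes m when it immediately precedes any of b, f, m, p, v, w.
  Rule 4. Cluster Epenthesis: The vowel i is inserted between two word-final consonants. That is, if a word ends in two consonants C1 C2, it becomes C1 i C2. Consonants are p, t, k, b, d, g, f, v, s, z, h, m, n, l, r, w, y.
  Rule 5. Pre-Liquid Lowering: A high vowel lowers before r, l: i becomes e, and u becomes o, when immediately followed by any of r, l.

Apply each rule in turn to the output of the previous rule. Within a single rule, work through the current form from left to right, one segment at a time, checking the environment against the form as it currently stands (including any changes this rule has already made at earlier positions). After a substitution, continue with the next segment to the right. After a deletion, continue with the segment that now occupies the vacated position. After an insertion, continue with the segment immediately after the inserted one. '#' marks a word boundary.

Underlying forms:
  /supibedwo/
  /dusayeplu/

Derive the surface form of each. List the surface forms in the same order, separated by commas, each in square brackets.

/supibedwo/:
  Rule 1 Final Vowel Deletion: [supibedwo] → [supibedw]
  Rule 2 Intervocalic Lenition: [supibedw] → [supivedw]
  Rule 3 Nasal Place Assimilation: no change — [supivedw]
  Rule 4 Cluster Epenthesis: [supivedw] → [supivediw]
  Rule 5 Pre-Liquid Lowering: no change — [supivediw]
/dusayeplu/:
  Rule 1 Final Vowel Deletion: [dusayeplu] → [dusayepl]
  Rule 2 Intervocalic Lenition: no change — [dusayepl]
  Rule 3 Nasal Place Assimilation: no change — [dusayepl]
  Rule 4 Cluster Epenthesis: [dusayepl] → [dusayepil]
  Rule 5 Pre-Liquid Lowering: [dusayepil] → [dusayepel]

[supivediw], [dusayepel]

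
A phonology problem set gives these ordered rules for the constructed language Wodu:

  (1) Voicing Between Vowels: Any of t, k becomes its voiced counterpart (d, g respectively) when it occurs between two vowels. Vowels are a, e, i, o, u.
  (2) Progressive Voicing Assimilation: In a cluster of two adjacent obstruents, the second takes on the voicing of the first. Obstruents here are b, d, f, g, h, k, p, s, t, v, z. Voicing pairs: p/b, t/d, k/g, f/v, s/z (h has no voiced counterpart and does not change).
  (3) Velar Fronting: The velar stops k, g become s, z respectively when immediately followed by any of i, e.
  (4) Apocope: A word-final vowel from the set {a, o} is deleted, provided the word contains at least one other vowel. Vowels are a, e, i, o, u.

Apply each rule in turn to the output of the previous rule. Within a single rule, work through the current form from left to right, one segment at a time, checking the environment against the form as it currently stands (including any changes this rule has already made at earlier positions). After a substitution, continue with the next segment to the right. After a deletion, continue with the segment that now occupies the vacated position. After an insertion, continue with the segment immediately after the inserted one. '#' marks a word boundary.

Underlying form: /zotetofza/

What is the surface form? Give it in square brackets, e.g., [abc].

(1) Voicing Between Vowels: [zotetofza] → [zodedofza]
(2) Progressive Voicing Assimilation: [zodedofza] → [zodedofsa]
(3) Velar Fronting: no change — [zodedofsa]
(4) Apocope: [zodedofsa] → [zodedofs]

[zodedofs]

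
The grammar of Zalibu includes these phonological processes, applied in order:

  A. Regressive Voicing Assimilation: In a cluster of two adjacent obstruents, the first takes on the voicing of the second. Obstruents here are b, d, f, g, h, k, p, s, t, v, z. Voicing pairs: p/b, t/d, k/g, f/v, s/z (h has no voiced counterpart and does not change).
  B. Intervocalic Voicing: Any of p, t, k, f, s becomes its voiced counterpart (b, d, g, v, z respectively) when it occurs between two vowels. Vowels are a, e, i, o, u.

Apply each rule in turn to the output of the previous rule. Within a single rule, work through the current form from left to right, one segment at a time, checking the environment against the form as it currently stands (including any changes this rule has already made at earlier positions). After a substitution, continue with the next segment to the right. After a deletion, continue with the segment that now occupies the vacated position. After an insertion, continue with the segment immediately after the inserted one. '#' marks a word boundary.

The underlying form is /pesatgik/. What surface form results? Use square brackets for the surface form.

A Regressive Voicing Assimilation: [pesatgik] → [pesadgik]
B Intervocalic Voicing: [pesadgik] → [pezadgik]

[pezadgik]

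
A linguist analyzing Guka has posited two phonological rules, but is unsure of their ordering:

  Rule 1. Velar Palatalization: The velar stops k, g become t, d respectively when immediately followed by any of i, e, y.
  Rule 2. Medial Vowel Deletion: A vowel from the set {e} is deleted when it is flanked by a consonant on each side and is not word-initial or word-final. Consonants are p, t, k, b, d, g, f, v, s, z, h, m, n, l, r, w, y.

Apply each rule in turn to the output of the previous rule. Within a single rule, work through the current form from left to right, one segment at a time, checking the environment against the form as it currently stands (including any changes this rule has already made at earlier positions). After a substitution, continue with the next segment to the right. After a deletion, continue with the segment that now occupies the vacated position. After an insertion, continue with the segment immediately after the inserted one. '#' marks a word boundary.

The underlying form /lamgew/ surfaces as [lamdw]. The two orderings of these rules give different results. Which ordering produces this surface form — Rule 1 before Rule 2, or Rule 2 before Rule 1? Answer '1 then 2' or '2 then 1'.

1 then 2

Order 1 then 2:
  1 Velar Palatalization: [lamgew] → [lamdew]
  2 Medial Vowel Deletion: [lamdew] → [lamdw]
  result: [lamdw]
Order 2 then 1:
  2 Medial Vowel Deletion: [lamgew] → [lamgw]
  1 Velar Palatalization: no change — [lamgw]
  result: [lamgw]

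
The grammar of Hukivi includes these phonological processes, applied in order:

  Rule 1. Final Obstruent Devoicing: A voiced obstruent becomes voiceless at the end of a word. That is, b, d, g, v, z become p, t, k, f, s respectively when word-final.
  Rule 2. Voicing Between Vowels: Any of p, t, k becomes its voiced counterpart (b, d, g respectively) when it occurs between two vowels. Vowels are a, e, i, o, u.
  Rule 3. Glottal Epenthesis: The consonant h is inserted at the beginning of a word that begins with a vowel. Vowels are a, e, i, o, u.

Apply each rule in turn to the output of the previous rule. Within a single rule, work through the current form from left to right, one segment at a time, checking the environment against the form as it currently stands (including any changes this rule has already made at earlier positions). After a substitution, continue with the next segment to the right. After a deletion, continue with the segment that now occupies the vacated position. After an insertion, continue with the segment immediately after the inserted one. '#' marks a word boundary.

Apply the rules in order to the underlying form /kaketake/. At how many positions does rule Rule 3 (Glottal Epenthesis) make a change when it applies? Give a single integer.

Rule 1 Final Obstruent Devoicing: no change — [kaketake]
Rule 2 Voicing Between Vowels: [kaketake] → [kagedage]
Rule 3 Glottal Epenthesis: no change — [kagedage]
Rule Rule 3 changed 0 position(s).

0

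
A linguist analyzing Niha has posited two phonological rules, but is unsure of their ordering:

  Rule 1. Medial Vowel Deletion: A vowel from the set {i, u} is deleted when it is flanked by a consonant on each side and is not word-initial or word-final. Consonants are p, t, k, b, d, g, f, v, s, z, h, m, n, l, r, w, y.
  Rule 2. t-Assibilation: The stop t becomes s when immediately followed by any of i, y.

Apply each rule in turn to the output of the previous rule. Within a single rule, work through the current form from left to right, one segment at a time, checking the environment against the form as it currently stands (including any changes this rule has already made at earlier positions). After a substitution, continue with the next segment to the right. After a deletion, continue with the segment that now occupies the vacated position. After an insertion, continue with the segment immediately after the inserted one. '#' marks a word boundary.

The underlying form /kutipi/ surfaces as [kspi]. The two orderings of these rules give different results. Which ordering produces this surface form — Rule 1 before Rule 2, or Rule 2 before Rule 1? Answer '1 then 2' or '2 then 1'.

2 then 1

Order 1 then 2:
  1 Medial Vowel Deletion: [kutipi] → [ktpi]
  2 t-Assibilation: no change — [ktpi]
  result: [ktpi]
Order 2 then 1:
  2 t-Assibilation: [kutipi] → [kusipi]
  1 Medial Vowel Deletion: [kusipi] → [kspi]
  result: [kspi]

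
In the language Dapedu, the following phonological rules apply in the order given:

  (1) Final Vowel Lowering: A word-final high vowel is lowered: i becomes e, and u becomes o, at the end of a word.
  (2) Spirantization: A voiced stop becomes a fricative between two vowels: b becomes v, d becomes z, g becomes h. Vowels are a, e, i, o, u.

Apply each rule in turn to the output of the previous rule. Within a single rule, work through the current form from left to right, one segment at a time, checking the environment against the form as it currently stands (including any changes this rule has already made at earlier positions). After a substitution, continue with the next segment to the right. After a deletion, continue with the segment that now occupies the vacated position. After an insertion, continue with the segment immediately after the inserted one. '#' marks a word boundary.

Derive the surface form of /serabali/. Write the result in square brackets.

(1) Final Vowel Lowering: [serabali] → [serabale]
(2) Spirantization: [serabale] → [seravale]

[seravale]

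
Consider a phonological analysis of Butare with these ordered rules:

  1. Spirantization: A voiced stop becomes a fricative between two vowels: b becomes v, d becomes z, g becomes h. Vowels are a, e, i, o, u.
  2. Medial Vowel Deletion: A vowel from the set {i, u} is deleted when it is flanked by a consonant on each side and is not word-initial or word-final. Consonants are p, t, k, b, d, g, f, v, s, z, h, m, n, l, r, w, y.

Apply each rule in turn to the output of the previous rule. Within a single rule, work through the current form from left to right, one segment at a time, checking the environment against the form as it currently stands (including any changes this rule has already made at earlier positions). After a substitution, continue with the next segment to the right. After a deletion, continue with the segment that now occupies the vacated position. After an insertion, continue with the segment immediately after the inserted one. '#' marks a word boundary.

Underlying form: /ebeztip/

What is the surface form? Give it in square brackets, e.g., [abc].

1 Spirantization: [ebeztip] → [eveztip]
2 Medial Vowel Deletion: [eveztip] → [eveztp]

[eveztp]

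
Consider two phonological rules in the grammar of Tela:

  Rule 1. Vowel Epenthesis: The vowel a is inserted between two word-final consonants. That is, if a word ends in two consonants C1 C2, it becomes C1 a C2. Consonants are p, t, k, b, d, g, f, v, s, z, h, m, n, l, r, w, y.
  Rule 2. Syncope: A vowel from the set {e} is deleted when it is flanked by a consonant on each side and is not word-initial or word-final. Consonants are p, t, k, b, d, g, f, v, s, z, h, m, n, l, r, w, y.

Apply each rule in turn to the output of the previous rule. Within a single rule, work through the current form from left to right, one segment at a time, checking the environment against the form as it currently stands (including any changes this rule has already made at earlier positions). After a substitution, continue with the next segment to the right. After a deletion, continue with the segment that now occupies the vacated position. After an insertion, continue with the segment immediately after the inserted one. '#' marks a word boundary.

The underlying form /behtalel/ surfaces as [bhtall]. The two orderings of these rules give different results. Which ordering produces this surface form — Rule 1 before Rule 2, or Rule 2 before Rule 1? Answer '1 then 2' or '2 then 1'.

Order 1 then 2:
  1 Vowel Epenthesis: no change — [behtalel]
  2 Syncope: [behtalel] → [bhtall]
  result: [bhtall]
Order 2 then 1:
  2 Syncope: [behtalel] → [bhtall]
  1 Vowel Epenthesis: [bhtall] → [bhtalal]
  result: [bhtalal]

1 then 2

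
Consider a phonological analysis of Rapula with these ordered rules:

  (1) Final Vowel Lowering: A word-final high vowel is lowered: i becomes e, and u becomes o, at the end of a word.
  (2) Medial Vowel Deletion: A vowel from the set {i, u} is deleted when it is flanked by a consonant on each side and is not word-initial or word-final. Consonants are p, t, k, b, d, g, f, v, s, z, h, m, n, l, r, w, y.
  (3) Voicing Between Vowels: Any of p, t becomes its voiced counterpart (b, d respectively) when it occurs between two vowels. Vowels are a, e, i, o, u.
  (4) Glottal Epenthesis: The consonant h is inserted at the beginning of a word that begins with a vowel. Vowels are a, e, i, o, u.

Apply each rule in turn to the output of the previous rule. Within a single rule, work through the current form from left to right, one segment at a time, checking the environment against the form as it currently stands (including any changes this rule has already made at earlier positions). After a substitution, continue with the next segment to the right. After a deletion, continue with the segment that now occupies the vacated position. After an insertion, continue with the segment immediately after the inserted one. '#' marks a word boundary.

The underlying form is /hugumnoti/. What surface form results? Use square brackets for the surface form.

[hgmnode]

(1) Final Vowel Lowering: [hugumnoti] → [hugumnote]
(2) Medial Vowel Deletion: [hugumnote] → [hgmnote]
(3) Voicing Between Vowels: [hgmnote] → [hgmnode]
(4) Glottal Epenthesis: no change — [hgmnode]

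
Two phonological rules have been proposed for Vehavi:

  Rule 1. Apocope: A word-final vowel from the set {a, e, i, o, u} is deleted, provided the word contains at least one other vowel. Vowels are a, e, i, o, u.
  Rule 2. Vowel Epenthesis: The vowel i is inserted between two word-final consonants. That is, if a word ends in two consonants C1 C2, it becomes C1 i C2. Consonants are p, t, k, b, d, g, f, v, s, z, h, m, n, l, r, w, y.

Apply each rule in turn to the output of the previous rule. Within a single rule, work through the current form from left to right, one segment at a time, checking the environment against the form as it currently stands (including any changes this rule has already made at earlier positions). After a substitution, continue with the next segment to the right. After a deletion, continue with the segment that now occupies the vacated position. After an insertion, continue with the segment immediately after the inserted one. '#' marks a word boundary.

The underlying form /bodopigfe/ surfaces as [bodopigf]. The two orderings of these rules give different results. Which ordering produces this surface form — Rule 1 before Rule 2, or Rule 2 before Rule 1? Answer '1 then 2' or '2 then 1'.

2 then 1

Order 1 then 2:
  1 Apocope: [bodopigfe] → [bodopigf]
  2 Vowel Epenthesis: [bodopigf] → [bodopigif]
  result: [bodopigif]
Order 2 then 1:
  2 Vowel Epenthesis: no change — [bodopigfe]
  1 Apocope: [bodopigfe] → [bodopigf]
  result: [bodopigf]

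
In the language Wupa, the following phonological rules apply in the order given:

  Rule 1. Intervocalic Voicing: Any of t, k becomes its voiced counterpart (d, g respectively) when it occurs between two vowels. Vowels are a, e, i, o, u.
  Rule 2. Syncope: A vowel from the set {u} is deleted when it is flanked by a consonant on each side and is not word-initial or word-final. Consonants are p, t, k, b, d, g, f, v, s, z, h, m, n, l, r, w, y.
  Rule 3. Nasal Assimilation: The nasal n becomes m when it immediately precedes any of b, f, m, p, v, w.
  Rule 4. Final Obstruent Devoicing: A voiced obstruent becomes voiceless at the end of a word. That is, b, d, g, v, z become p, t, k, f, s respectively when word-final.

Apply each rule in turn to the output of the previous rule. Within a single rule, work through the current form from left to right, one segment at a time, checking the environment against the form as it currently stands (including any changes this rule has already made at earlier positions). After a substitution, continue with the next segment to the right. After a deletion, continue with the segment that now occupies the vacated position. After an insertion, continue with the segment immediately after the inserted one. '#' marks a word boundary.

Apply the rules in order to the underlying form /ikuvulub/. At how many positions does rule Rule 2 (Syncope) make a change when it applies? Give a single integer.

Rule 1 Intervocalic Voicing: [ikuvulub] → [iguvulub]
Rule 2 Syncope: [iguvulub] → [igvlb]
Rule 3 Nasal Assimilation: no change — [igvlb]
Rule 4 Final Obstruent Devoicing: [igvlb] → [igvlp]
Rule Rule 2 changed 3 position(s).

3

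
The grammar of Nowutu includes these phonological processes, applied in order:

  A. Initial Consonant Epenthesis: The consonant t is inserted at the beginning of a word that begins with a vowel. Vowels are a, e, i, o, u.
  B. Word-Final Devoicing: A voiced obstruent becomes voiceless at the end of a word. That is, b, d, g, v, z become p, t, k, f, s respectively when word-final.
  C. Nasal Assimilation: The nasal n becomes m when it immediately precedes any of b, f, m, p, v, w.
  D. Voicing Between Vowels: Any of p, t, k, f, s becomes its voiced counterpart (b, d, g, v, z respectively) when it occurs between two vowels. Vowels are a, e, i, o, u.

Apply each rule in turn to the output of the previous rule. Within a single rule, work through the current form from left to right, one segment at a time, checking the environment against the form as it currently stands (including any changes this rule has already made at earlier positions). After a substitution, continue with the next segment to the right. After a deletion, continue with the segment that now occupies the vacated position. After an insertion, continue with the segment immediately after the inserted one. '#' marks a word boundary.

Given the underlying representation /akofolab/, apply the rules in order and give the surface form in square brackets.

A Initial Consonant Epenthesis: [akofolab] → [takofolab]
B Word-Final Devoicing: [takofolab] → [takofolap]
C Nasal Assimilation: no change — [takofolap]
D Voicing Between Vowels: [takofolap] → [tagovolap]

[tagovolap]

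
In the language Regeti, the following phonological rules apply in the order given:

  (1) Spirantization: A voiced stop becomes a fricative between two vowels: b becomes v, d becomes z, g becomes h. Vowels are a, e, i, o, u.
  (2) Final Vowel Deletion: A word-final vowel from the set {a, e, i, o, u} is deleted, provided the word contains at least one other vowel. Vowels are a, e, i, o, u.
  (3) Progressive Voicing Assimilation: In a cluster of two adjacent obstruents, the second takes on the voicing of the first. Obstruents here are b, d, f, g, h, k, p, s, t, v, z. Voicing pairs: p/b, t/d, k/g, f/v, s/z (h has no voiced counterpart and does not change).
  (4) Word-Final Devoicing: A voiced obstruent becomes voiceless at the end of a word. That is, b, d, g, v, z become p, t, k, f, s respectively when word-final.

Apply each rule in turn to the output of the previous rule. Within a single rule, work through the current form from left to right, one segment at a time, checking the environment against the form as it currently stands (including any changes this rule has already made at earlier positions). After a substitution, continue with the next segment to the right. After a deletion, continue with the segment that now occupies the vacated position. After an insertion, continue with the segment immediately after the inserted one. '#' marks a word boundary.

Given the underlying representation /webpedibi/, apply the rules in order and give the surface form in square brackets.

[webbezif]

(1) Spirantization: [webpedibi] → [webpezivi]
(2) Final Vowel Deletion: [webpezivi] → [webpeziv]
(3) Progressive Voicing Assimilation: [webpeziv] → [webbeziv]
(4) Word-Final Devoicing: [webbeziv] → [webbezif]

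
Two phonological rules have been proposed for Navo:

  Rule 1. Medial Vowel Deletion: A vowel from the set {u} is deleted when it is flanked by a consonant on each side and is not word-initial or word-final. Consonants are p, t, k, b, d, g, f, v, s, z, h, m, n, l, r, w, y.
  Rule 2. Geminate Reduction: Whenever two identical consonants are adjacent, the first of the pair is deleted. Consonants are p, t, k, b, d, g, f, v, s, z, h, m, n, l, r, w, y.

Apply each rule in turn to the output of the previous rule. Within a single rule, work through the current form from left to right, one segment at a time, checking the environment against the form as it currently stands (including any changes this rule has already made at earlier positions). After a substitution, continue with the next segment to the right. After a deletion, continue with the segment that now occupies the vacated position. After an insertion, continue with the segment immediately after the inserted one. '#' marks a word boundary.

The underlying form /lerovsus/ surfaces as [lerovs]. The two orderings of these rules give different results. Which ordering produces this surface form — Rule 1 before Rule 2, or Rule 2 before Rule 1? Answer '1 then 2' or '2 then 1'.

1 then 2

Order 1 then 2:
  1 Medial Vowel Deletion: [lerovsus] → [lerovss]
  2 Geminate Reduction: [lerovss] → [lerovs]
  result: [lerovs]
Order 2 then 1:
  2 Geminate Reduction: no change — [lerovsus]
  1 Medial Vowel Deletion: [lerovsus] → [lerovss]
  result: [lerovss]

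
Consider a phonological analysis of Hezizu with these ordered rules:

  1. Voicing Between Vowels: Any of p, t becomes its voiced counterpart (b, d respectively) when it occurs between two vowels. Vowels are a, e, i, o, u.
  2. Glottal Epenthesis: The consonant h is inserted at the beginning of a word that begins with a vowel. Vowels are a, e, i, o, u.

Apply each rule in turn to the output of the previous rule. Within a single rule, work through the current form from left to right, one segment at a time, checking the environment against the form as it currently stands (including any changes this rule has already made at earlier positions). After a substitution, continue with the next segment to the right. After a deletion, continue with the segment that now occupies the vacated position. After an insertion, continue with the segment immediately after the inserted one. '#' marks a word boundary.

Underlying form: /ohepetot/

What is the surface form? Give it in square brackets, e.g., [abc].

1 Voicing Between Vowels: [ohepetot] → [ohebedot]
2 Glottal Epenthesis: [ohebedot] → [hohebedot]

[hohebedot]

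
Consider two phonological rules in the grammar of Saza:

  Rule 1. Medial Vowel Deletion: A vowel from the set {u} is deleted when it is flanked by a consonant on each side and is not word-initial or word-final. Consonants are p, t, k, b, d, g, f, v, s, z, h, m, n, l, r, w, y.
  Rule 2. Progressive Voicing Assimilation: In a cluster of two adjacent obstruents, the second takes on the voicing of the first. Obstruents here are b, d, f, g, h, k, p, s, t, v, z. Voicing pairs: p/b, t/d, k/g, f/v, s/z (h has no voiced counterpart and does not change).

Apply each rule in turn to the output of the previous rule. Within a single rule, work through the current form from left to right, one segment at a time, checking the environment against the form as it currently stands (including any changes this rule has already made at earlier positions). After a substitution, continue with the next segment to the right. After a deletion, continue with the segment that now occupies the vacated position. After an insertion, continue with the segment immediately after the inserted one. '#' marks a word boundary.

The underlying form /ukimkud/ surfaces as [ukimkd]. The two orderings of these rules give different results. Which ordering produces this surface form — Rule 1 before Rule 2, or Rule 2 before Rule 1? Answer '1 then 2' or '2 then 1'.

2 then 1

Order 1 then 2:
  1 Medial Vowel Deletion: [ukimkud] → [ukimkd]
  2 Progressive Voicing Assimilation: [ukimkd] → [ukimkt]
  result: [ukimkt]
Order 2 then 1:
  2 Progressive Voicing Assimilation: no change — [ukimkud]
  1 Medial Vowel Deletion: [ukimkud] → [ukimkd]
  result: [ukimkd]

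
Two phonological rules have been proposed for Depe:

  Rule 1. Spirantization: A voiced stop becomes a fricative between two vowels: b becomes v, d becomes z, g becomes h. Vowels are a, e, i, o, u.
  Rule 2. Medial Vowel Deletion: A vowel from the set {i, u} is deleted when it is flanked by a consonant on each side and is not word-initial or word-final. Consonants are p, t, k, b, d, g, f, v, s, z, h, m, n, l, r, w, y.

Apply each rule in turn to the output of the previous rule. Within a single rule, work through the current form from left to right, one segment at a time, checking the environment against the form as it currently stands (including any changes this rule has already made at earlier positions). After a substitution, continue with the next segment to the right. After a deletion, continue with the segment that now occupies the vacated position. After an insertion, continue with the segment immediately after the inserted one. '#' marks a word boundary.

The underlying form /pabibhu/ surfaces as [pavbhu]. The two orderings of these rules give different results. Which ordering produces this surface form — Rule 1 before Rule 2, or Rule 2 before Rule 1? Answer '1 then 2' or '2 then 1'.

1 then 2

Order 1 then 2:
  1 Spirantization: [pabibhu] → [pavibhu]
  2 Medial Vowel Deletion: [pavibhu] → [pavbhu]
  result: [pavbhu]
Order 2 then 1:
  2 Medial Vowel Deletion: [pabibhu] → [pabbhu]
  1 Spirantization: no change — [pabbhu]
  result: [pabbhu]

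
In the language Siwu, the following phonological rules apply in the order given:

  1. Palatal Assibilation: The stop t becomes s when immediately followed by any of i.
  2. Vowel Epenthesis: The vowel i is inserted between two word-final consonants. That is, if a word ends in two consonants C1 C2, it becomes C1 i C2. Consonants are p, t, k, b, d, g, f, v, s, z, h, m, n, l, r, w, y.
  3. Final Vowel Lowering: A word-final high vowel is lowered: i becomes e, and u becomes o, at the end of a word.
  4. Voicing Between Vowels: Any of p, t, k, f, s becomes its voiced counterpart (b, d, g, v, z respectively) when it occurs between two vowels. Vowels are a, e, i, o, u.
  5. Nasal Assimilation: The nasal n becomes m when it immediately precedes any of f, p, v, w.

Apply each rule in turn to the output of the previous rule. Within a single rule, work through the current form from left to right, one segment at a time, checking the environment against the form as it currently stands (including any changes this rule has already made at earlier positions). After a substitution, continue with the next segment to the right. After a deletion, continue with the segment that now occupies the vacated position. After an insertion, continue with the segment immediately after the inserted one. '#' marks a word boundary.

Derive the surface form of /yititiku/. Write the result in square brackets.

1 Palatal Assibilation: [yititiku] → [yisisiku]
2 Vowel Epenthesis: no change — [yisisiku]
3 Final Vowel Lowering: [yisisiku] → [yisisiko]
4 Voicing Between Vowels: [yisisiko] → [yizizigo]
5 Nasal Assimilation: no change — [yizizigo]

[yizizigo]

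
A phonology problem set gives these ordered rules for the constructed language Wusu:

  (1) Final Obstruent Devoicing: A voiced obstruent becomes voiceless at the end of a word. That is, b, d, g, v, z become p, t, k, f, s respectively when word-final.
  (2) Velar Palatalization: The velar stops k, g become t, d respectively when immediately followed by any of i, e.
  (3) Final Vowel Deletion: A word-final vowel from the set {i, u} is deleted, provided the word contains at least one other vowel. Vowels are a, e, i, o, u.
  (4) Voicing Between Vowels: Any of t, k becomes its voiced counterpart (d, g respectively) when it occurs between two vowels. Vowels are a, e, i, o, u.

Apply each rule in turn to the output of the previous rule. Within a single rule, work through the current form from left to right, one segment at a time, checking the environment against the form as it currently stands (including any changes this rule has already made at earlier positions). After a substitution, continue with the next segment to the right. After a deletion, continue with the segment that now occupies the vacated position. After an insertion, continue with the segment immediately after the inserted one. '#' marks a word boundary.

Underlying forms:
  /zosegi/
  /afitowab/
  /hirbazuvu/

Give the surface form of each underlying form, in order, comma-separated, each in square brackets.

/zosegi/:
  (1) Final Obstruent Devoicing: no change — [zosegi]
  (2) Velar Palatalization: [zosegi] → [zosedi]
  (3) Final Vowel Deletion: [zosedi] → [zosed]
  (4) Voicing Between Vowels: no change — [zosed]
/afitowab/:
  (1) Final Obstruent Devoicing: [afitowab] → [afitowap]
  (2) Velar Palatalization: no change — [afitowap]
  (3) Final Vowel Deletion: no change — [afitowap]
  (4) Voicing Between Vowels: [afitowap] → [afidowap]
/hirbazuvu/:
  (1) Final Obstruent Devoicing: no change — [hirbazuvu]
  (2) Velar Palatalization: no change — [hirbazuvu]
  (3) Final Vowel Deletion: [hirbazuvu] → [hirbazuv]
  (4) Voicing Between Vowels: no change — [hirbazuv]

[zosed], [afidowap], [hirbazuv]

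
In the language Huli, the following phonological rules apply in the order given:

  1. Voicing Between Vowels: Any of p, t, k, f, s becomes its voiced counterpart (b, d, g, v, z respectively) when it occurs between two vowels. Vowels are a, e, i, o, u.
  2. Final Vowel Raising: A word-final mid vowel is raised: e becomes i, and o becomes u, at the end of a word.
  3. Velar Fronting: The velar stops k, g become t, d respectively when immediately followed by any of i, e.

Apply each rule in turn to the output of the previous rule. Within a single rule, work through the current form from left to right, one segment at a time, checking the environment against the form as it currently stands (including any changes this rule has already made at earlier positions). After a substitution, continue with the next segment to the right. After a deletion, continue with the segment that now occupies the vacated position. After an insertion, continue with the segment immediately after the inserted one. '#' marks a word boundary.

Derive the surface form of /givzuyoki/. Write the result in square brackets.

[divzuyodi]

1 Voicing Between Vowels: [givzuyoki] → [givzuyogi]
2 Final Vowel Raising: no change — [givzuyogi]
3 Velar Fronting: [givzuyogi] → [divzuyodi]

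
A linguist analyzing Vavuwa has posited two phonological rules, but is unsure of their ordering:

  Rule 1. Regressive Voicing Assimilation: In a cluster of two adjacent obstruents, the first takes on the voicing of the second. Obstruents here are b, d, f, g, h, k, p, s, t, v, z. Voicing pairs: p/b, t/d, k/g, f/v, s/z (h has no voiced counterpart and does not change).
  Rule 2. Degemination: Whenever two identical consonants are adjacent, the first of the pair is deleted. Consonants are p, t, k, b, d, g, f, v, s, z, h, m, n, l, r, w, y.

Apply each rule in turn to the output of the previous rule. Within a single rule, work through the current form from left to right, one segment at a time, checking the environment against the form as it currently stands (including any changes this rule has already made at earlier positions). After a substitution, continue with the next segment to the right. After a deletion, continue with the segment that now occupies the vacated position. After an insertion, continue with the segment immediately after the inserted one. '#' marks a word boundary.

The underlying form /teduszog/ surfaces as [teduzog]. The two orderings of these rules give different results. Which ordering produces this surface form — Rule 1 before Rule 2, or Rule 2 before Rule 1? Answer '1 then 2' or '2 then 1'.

1 then 2

Order 1 then 2:
  1 Regressive Voicing Assimilation: [teduszog] → [teduzzog]
  2 Degemination: [teduzzog] → [teduzog]
  result: [teduzog]
Order 2 then 1:
  2 Degemination: no change — [teduszog]
  1 Regressive Voicing Assimilation: [teduszog] → [teduzzog]
  result: [teduzzog]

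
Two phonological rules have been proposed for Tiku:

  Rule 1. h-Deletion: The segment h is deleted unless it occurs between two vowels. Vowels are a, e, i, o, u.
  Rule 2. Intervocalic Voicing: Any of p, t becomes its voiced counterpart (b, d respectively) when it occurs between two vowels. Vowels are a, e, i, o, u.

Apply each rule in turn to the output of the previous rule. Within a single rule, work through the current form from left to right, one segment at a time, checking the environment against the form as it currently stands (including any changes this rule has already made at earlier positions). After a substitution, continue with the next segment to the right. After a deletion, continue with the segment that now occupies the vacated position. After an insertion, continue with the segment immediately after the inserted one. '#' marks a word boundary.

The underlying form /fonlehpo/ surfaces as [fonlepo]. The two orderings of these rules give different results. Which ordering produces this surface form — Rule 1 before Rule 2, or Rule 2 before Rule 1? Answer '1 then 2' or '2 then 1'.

Order 1 then 2:
  1 h-Deletion: [fonlehpo] → [fonlepo]
  2 Intervocalic Voicing: [fonlepo] → [fonlebo]
  result: [fonlebo]
Order 2 then 1:
  2 Intervocalic Voicing: no change — [fonlehpo]
  1 h-Deletion: [fonlehpo] → [fonlepo]
  result: [fonlepo]

2 then 1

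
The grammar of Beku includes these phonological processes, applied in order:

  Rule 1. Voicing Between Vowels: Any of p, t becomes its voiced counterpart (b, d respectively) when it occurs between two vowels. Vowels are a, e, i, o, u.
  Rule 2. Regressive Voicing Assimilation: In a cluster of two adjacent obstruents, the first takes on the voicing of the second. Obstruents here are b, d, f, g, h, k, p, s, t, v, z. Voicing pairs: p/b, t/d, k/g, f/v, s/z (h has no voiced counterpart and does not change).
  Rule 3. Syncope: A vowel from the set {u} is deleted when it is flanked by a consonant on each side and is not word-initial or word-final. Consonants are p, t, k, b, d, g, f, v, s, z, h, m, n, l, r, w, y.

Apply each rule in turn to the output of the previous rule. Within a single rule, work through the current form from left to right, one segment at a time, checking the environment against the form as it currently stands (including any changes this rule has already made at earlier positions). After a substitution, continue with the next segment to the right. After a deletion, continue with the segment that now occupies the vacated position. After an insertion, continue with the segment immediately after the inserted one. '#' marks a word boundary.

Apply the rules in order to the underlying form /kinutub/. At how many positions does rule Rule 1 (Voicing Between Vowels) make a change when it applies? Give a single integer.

Rule 1 Voicing Between Vowels: [kinutub] → [kinudub]
Rule 2 Regressive Voicing Assimilation: no change — [kinudub]
Rule 3 Syncope: [kinudub] → [kindb]
Rule Rule 1 changed 1 position(s).

1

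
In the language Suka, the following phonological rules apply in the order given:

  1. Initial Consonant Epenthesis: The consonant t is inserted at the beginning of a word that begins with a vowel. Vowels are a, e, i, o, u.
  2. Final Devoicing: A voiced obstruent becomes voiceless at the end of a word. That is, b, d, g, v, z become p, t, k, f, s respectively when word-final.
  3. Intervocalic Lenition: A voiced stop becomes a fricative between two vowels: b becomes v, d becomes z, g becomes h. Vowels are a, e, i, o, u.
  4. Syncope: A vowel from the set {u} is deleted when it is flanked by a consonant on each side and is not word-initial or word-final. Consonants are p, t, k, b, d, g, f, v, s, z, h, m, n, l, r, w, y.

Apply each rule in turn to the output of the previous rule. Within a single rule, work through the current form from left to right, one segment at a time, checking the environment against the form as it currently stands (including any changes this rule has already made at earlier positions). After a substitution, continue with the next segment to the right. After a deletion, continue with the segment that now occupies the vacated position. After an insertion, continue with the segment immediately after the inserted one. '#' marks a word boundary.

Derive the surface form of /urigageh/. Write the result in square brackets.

[trihaheh]

1 Initial Consonant Epenthesis: [urigageh] → [turigageh]
2 Final Devoicing: no change — [turigageh]
3 Intervocalic Lenition: [turigageh] → [turihaheh]
4 Syncope: [turihaheh] → [trihaheh]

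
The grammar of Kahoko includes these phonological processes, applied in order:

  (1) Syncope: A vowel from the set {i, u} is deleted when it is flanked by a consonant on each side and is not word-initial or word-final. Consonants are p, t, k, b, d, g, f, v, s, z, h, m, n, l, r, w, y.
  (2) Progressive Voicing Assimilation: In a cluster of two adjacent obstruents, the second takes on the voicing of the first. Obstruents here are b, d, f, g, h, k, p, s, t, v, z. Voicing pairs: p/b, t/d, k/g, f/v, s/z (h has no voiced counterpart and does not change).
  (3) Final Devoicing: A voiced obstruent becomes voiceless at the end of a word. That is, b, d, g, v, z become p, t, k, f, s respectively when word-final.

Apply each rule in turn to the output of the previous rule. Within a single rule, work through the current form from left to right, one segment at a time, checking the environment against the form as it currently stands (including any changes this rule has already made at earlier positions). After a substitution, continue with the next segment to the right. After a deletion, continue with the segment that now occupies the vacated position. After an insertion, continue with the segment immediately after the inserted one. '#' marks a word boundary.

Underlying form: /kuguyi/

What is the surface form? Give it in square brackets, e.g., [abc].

[kkyi]

(1) Syncope: [kuguyi] → [kgyi]
(2) Progressive Voicing Assimilation: [kgyi] → [kkyi]
(3) Final Devoicing: no change — [kkyi]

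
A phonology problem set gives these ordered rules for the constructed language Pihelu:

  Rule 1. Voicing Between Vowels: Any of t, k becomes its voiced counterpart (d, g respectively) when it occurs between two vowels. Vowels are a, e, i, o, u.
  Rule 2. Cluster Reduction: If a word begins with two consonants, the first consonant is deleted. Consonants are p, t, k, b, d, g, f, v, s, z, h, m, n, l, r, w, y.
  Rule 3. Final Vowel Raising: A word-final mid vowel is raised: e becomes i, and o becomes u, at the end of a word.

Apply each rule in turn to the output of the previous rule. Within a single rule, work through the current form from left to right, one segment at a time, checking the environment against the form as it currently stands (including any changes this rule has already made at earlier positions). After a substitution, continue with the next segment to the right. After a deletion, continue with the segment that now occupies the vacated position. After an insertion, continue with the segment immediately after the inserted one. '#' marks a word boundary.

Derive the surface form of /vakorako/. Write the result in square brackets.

Rule 1 Voicing Between Vowels: [vakorako] → [vagorago]
Rule 2 Cluster Reduction: no change — [vagorago]
Rule 3 Final Vowel Raising: [vagorago] → [vagoragu]

[vagoragu]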